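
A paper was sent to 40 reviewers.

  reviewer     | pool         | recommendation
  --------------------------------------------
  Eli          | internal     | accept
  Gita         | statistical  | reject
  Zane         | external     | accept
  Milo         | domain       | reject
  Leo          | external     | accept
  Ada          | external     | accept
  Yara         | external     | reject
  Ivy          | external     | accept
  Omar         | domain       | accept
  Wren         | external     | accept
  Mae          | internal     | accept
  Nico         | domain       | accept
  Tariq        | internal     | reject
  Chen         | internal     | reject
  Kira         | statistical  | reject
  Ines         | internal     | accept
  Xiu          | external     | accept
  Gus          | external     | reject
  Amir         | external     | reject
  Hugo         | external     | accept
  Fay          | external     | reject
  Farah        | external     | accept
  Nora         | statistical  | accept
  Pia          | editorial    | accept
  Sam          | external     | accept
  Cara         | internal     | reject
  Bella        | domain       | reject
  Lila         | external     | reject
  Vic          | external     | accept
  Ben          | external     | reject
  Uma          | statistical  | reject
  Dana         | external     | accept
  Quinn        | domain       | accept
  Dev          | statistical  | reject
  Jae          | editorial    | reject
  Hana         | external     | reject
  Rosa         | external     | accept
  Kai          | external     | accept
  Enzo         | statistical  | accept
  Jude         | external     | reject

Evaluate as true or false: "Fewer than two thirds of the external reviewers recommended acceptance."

True

Truth condition: |A ∩ B| / |A| < 2/3.
|A| = 21, |A ∩ B| = 13, |A ∖ B| = 8.
|A ∩ B|/|A| = 13/21, so the statement is true.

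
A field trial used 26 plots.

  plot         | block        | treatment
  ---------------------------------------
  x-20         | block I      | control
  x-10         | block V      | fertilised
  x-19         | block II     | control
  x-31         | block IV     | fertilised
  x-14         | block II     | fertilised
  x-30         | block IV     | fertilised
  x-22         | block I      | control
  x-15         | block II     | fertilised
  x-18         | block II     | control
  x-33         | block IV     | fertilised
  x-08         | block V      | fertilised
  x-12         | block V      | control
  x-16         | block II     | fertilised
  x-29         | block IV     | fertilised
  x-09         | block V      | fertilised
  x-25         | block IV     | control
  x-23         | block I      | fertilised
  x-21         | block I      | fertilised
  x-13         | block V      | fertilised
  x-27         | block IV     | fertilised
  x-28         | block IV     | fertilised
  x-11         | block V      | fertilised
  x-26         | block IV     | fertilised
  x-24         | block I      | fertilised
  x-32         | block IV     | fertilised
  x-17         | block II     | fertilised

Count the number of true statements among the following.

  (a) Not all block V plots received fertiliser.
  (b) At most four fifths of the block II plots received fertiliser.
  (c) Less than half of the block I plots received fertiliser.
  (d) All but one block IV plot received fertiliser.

3

(a) block V: |A| = 6, |A ∩ B| = 5; needs A ⊄ B (|A ∖ B| ≥ 1) — true.
(b) block II: |A| = 6, |A ∩ B| = 4; needs |A ∩ B| / |A| ≤ 4/5 — true.
(c) block I: |A| = 5, |A ∩ B| = 3; needs |A ∩ B| < |A ∖ B| — false.
(d) block IV: |A| = 9, |A ∩ B| = 8; needs |A ∖ B| = 1 — true.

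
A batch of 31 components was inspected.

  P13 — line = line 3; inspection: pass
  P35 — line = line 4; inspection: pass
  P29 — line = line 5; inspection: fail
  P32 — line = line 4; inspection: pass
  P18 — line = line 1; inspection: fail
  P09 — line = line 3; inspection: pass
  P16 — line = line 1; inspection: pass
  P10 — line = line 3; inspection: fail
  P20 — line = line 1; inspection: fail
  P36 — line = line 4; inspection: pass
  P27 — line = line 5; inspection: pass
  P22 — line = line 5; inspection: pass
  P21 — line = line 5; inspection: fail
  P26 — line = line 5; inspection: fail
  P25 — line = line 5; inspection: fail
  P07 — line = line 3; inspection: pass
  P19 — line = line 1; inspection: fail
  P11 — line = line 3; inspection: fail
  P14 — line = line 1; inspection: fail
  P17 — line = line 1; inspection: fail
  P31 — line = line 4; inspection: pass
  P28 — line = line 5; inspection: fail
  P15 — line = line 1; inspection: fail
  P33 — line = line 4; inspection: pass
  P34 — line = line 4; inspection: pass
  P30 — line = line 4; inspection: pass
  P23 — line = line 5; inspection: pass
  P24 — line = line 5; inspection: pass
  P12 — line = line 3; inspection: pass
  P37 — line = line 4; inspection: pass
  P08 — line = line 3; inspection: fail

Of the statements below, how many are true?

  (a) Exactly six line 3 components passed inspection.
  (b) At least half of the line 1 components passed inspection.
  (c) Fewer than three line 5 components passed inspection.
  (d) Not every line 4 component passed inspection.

(a) line 3: |A| = 7, |A ∩ B| = 4; needs |A ∩ B| = 6 — false.
(b) line 1: |A| = 7, |A ∩ B| = 1; needs |A ∩ B| ≥ |A ∖ B| — false.
(c) line 5: |A| = 9, |A ∩ B| = 4; needs |A ∩ B| < 3 — false.
(d) line 4: |A| = 8, |A ∩ B| = 8; needs A ⊄ B (|A ∖ B| ≥ 1) — false.

0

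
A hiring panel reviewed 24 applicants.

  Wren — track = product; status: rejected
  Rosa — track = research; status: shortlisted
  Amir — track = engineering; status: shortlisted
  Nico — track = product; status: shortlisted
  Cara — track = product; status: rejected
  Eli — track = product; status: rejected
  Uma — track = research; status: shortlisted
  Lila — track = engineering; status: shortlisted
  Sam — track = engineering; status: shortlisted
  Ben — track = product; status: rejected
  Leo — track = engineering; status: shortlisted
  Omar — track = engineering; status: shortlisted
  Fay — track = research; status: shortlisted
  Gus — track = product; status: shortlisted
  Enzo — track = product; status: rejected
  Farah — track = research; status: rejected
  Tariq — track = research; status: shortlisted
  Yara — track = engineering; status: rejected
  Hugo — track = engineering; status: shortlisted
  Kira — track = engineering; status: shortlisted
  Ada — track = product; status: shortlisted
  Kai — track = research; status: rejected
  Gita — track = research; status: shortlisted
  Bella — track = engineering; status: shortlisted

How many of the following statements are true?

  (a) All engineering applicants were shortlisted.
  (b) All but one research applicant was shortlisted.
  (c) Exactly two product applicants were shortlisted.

0

(a) engineering: |A| = 9, |A ∩ B| = 8; needs A ⊆ B, i.e. every element of A is in B (|A ∖ B| = 0) — false.
(b) research: |A| = 7, |A ∩ B| = 5; needs |A ∖ B| = 1 — false.
(c) product: |A| = 8, |A ∩ B| = 3; needs |A ∩ B| = 2 — false.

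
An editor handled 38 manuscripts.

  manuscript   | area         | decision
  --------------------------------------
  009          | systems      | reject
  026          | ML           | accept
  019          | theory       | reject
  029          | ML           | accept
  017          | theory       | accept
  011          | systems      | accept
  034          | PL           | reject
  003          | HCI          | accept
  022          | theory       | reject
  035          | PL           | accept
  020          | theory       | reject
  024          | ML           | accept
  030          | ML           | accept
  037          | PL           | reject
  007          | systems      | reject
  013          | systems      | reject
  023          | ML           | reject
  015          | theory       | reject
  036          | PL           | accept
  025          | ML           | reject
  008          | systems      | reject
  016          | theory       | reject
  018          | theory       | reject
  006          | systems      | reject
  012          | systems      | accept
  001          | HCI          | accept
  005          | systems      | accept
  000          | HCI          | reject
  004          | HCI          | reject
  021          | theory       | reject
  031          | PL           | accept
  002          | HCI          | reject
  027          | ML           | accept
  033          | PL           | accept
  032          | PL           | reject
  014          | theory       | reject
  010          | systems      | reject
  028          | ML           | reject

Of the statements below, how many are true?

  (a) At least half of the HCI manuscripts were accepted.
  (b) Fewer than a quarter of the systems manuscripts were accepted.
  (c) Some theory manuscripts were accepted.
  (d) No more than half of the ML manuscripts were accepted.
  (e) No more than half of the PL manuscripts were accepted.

(a) HCI: |A| = 5, |A ∩ B| = 2; needs |A ∩ B| ≥ |A ∖ B| — false.
(b) systems: |A| = 9, |A ∩ B| = 3; needs |A ∩ B| / |A| < 1/4 — false.
(c) theory: |A| = 9, |A ∩ B| = 1; needs A ∩ B ≠ ∅ (|A ∩ B| ≥ 1) — true.
(d) ML: |A| = 8, |A ∩ B| = 5; needs |A ∩ B| ≤ |A ∖ B| — false.
(e) PL: |A| = 7, |A ∩ B| = 4; needs |A ∩ B| ≤ |A ∖ B| — false.

1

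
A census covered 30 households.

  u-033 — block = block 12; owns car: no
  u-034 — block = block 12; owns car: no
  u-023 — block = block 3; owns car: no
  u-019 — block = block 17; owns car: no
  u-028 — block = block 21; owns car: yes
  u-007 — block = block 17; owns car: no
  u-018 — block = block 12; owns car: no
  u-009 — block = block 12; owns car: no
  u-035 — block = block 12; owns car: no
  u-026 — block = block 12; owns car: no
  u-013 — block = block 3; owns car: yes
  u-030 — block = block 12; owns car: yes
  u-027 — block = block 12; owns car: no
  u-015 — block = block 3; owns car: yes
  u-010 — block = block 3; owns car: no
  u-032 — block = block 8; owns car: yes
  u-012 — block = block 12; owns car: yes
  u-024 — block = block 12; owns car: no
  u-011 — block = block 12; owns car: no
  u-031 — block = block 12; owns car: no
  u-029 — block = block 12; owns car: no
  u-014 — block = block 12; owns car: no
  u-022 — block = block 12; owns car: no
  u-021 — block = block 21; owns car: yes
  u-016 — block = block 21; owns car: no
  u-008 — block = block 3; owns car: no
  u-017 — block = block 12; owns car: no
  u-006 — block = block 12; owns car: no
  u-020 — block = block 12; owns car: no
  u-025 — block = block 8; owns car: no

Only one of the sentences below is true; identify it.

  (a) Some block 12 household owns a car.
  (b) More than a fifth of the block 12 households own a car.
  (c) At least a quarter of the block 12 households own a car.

|A| = 18, |A ∩ B| = 2, |A ∖ B| = 16.
(a) requires A ∩ B ≠ ∅ (|A ∩ B| ≥ 1): true.
(b) requires |A ∩ B| / |A| > 1/5: false.
(c) requires |A ∩ B| / |A| ≥ 1/4: false.

(a)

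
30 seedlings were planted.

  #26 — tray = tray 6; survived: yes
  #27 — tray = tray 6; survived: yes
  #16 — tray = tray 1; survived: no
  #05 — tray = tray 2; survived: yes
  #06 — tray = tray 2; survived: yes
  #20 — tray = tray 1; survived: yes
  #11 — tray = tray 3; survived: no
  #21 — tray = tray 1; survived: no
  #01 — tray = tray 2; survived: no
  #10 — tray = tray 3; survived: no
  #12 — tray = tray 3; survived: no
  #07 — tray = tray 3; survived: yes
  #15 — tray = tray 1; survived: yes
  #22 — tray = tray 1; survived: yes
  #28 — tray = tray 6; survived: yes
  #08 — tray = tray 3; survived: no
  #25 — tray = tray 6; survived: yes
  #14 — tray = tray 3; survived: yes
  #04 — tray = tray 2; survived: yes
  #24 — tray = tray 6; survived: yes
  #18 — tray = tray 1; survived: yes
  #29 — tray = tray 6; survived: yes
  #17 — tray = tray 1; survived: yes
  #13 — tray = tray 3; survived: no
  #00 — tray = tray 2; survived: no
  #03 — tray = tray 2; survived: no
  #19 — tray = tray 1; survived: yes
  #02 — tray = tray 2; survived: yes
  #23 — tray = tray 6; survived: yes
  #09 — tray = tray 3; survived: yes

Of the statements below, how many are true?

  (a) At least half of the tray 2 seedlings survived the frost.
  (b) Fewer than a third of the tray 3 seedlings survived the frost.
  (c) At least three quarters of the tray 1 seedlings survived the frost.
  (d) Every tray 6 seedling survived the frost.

3

(a) tray 2: |A| = 7, |A ∩ B| = 4; needs |A ∩ B| ≥ |A ∖ B| — true.
(b) tray 3: |A| = 8, |A ∩ B| = 3; needs |A ∩ B| / |A| < 1/3 — false.
(c) tray 1: |A| = 8, |A ∩ B| = 6; needs |A ∩ B| / |A| ≥ 3/4 — true.
(d) tray 6: |A| = 7, |A ∩ B| = 7; needs A ⊆ B, i.e. every element of A is in B (|A ∖ B| = 0) — true.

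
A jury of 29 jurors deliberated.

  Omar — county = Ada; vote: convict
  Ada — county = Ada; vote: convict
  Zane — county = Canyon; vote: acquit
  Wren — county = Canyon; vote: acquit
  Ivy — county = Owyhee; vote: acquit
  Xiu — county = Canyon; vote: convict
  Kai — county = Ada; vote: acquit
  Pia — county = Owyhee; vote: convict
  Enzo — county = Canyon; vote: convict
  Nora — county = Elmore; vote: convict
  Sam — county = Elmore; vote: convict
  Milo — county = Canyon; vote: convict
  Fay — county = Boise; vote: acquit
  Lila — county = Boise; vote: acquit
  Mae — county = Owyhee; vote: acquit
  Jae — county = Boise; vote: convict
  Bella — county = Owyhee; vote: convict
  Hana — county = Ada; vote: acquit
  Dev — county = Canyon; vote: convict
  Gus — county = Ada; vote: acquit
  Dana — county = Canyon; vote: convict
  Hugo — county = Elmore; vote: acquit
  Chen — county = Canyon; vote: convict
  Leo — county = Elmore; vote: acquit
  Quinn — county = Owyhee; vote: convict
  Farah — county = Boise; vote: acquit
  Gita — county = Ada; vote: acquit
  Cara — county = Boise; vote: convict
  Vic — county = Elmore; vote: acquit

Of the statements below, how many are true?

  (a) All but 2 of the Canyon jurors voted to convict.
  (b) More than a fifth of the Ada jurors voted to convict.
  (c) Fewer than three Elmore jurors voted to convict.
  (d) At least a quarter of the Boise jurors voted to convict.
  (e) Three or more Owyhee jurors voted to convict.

(a) Canyon: |A| = 8, |A ∩ B| = 6; needs |A ∖ B| = 2 — true.
(b) Ada: |A| = 6, |A ∩ B| = 2; needs |A ∩ B| / |A| > 1/5 — true.
(c) Elmore: |A| = 5, |A ∩ B| = 2; needs |A ∩ B| < 3 — true.
(d) Boise: |A| = 5, |A ∩ B| = 2; needs |A ∩ B| / |A| ≥ 1/4 — true.
(e) Owyhee: |A| = 5, |A ∩ B| = 3; needs |A ∩ B| ≥ 3 — true.

5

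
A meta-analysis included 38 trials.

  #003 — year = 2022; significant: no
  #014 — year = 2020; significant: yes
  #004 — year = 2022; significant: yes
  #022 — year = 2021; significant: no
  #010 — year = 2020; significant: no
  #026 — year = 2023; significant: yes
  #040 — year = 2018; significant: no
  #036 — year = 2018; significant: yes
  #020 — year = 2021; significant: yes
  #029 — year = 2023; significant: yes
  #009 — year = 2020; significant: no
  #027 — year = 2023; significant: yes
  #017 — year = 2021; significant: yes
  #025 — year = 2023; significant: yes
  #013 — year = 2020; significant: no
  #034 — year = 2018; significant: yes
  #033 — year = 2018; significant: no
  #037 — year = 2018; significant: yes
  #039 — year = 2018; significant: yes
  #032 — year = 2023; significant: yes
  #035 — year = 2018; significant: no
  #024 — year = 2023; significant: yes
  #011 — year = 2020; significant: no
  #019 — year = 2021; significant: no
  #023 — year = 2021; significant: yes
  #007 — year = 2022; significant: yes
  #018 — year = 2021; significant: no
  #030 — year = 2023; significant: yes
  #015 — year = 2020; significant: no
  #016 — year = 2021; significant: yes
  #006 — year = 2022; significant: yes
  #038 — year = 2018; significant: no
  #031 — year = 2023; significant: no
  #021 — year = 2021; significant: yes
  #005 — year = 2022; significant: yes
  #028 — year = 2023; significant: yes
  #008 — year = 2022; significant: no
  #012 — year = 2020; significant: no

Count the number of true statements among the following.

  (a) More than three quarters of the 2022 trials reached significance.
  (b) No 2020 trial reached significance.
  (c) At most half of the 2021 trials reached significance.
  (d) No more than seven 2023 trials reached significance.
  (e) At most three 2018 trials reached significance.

0

(a) 2022: |A| = 6, |A ∩ B| = 4; needs |A ∩ B| / |A| > 3/4 — false.
(b) 2020: |A| = 7, |A ∩ B| = 1; needs A ∩ B = ∅ (|A ∩ B| = 0) — false.
(c) 2021: |A| = 8, |A ∩ B| = 5; needs |A ∩ B| ≤ |A ∖ B| — false.
(d) 2023: |A| = 9, |A ∩ B| = 8; needs |A ∩ B| ≤ 7 — false.
(e) 2018: |A| = 8, |A ∩ B| = 4; needs |A ∩ B| ≤ 3 — false.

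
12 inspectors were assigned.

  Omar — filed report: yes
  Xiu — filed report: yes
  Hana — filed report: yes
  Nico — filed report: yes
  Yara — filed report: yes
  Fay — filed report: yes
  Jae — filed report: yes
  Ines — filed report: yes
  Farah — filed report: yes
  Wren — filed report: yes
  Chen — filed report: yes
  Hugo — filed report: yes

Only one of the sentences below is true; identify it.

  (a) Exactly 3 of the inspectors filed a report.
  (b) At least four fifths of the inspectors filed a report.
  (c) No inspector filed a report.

|A| = 12, |A ∩ B| = 12, |A ∖ B| = 0.
(a) requires |A ∩ B| = 3: false.
(b) requires |A ∩ B| / |A| ≥ 4/5: true.
(c) requires A ∩ B = ∅ (|A ∩ B| = 0): false.

(b)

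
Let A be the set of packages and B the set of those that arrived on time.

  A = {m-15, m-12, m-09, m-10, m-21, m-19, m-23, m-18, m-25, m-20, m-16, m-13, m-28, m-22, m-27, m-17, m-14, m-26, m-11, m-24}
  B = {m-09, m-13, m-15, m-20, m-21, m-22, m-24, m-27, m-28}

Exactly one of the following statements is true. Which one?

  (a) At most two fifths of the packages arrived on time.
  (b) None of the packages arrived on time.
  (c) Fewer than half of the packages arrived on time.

(c)

|A| = 20, |A ∩ B| = 9, |A ∖ B| = 11.
(a) requires |A ∩ B| / |A| ≤ 2/5: false.
(b) requires A ∩ B = ∅ (|A ∩ B| = 0): false.
(c) requires |A ∩ B| < |A ∖ B|: true.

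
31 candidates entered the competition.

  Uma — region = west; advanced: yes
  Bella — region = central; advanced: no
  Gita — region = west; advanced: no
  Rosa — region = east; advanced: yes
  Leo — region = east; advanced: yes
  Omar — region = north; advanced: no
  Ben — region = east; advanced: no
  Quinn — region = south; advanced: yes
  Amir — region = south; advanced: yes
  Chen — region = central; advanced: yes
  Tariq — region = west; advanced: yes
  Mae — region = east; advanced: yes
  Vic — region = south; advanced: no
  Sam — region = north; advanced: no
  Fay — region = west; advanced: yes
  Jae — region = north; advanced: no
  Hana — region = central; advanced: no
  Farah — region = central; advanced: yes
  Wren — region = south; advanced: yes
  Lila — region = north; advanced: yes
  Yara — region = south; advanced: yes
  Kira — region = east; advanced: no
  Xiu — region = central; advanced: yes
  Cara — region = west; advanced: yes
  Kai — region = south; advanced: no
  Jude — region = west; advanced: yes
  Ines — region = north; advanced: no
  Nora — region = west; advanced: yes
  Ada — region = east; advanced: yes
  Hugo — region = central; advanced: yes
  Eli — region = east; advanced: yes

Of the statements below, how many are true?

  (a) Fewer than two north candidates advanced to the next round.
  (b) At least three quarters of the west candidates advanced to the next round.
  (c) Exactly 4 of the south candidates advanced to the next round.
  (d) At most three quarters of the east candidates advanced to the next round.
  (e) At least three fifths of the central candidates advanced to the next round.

(a) north: |A| = 5, |A ∩ B| = 1; needs |A ∩ B| < 2 — true.
(b) west: |A| = 7, |A ∩ B| = 6; needs |A ∩ B| / |A| ≥ 3/4 — true.
(c) south: |A| = 6, |A ∩ B| = 4; needs |A ∩ B| = 4 — true.
(d) east: |A| = 7, |A ∩ B| = 5; needs |A ∩ B| / |A| ≤ 3/4 — true.
(e) central: |A| = 6, |A ∩ B| = 4; needs |A ∩ B| / |A| ≥ 3/5 — true.

5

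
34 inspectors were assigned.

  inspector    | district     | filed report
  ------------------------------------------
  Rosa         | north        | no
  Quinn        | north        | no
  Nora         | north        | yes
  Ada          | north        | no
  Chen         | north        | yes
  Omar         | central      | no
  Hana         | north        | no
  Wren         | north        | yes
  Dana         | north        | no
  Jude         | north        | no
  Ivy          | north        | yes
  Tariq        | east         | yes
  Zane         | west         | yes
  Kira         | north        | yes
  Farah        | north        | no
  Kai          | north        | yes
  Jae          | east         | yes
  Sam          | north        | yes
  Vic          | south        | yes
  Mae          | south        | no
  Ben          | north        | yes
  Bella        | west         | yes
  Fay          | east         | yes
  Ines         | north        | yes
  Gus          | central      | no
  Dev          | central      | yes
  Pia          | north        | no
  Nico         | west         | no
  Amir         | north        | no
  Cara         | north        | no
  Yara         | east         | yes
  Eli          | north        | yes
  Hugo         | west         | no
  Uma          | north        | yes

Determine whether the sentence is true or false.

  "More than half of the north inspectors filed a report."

True

The determiner here denotes the relation: |A ∩ B| > |A ∖ B|.
|A| = 21, |A ∩ B| = 11, |A ∖ B| = 10.
11 > 10, so the statement is true.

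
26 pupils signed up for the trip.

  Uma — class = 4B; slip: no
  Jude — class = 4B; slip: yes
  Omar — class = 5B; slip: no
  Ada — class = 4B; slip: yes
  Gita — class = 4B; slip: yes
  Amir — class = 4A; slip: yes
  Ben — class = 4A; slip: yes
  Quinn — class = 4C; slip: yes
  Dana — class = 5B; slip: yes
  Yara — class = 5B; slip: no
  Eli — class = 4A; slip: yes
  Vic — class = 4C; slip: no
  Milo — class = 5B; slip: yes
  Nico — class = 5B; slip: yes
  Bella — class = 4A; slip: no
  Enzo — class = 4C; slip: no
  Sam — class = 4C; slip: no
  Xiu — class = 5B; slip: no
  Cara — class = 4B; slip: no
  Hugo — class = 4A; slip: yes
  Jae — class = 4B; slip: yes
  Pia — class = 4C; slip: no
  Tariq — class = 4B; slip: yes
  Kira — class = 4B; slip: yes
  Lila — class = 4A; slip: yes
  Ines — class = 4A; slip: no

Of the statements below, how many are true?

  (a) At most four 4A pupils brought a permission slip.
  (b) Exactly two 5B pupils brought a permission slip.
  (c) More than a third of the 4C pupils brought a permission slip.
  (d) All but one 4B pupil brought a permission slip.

(a) 4A: |A| = 7, |A ∩ B| = 5; needs |A ∩ B| ≤ 4 — false.
(b) 5B: |A| = 6, |A ∩ B| = 3; needs |A ∩ B| = 2 — false.
(c) 4C: |A| = 5, |A ∩ B| = 1; needs |A ∩ B| / |A| > 1/3 — false.
(d) 4B: |A| = 8, |A ∩ B| = 6; needs |A ∖ B| = 1 — false.

0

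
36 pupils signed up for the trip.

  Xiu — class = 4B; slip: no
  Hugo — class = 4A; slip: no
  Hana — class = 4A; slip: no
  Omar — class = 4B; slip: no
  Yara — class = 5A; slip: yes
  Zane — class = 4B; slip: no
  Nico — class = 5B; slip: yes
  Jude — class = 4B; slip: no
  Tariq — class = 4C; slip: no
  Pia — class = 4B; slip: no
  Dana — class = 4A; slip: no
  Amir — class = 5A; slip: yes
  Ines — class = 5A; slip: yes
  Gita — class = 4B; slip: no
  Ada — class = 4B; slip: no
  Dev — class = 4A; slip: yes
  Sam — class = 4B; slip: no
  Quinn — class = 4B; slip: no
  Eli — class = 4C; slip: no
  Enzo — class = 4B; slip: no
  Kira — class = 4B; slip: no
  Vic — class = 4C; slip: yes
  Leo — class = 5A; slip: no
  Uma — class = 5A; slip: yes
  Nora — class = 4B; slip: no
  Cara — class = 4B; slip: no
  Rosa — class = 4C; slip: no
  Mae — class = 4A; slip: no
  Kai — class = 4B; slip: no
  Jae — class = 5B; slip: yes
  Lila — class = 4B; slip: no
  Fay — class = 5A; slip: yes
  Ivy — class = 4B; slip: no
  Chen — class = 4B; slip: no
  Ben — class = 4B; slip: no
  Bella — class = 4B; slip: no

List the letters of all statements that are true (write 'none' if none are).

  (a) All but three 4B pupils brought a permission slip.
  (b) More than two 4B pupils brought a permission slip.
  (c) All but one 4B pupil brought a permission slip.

|A| = 19, |A ∩ B| = 0, |A ∖ B| = 19.
(a) |A ∖ B| = 3: fails.
(b) |A ∩ B| > 2: fails.
(c) |A ∖ B| = 1: fails.

none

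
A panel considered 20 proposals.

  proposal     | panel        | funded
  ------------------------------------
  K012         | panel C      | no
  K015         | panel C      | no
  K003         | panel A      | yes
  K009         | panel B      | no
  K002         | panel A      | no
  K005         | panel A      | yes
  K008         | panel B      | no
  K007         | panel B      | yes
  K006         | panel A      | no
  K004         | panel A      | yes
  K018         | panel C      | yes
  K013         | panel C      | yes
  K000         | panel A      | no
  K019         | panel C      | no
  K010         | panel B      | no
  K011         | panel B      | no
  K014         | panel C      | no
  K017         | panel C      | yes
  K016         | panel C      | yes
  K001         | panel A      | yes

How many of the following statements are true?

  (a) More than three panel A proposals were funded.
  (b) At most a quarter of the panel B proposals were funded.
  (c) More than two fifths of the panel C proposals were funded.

(a) panel A: |A| = 7, |A ∩ B| = 4; needs |A ∩ B| > 3 — true.
(b) panel B: |A| = 5, |A ∩ B| = 1; needs |A ∩ B| / |A| ≤ 1/4 — true.
(c) panel C: |A| = 8, |A ∩ B| = 4; needs |A ∩ B| / |A| > 2/5 — true.

3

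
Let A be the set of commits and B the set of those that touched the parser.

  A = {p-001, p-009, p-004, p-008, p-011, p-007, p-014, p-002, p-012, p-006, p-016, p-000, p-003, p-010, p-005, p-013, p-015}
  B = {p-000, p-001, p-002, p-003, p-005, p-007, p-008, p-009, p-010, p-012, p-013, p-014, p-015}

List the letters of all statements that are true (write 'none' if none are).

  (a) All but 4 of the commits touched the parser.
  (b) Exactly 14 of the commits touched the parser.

(a)

|A| = 17, |A ∩ B| = 13, |A ∖ B| = 4.
(a) |A ∖ B| = 4: holds.
(b) |A ∩ B| = 14: fails.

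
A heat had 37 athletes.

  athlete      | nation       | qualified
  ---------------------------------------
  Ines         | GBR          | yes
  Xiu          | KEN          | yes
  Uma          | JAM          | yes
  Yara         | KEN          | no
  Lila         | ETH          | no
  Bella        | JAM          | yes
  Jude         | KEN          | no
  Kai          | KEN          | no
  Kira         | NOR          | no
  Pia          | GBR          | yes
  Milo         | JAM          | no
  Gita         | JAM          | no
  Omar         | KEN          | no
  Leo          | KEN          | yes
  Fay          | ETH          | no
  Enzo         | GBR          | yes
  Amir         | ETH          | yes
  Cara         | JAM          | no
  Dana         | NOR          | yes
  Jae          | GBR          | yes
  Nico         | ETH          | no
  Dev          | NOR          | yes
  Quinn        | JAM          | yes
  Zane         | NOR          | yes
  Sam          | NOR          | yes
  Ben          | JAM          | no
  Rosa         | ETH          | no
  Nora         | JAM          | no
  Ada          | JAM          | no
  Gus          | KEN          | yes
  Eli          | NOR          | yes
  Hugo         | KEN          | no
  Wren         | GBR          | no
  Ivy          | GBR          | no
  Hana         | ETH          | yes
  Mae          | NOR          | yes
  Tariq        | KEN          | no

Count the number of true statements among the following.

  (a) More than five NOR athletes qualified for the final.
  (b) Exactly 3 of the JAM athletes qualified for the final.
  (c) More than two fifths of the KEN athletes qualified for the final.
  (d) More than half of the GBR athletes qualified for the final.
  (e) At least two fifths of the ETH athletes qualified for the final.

3

(a) NOR: |A| = 7, |A ∩ B| = 6; needs |A ∩ B| > 5 — true.
(b) JAM: |A| = 9, |A ∩ B| = 3; needs |A ∩ B| = 3 — true.
(c) KEN: |A| = 9, |A ∩ B| = 3; needs |A ∩ B| / |A| > 2/5 — false.
(d) GBR: |A| = 6, |A ∩ B| = 4; needs |A ∩ B| > |A ∖ B| — true.
(e) ETH: |A| = 6, |A ∩ B| = 2; needs |A ∩ B| / |A| ≥ 2/5 — false.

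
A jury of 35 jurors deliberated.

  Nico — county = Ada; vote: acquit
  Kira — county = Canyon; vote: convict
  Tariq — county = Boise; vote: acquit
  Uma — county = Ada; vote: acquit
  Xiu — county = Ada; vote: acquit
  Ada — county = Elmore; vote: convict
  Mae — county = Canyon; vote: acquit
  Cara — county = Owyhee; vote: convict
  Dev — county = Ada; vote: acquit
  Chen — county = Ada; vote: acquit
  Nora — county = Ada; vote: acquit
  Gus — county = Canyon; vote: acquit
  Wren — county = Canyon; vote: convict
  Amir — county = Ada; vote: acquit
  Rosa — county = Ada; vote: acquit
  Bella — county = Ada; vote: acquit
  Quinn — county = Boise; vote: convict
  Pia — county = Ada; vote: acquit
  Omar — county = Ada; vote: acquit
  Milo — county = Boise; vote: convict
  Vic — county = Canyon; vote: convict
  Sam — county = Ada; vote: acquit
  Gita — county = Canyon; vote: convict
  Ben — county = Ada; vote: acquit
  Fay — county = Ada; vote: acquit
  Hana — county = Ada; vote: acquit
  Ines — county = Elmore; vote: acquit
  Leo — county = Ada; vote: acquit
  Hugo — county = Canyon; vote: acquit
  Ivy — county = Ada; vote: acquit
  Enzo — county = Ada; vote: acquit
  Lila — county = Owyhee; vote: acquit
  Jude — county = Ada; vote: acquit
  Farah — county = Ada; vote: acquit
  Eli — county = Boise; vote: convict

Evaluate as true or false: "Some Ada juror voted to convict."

The determiner here denotes the relation: A ∩ B ≠ ∅ (|A ∩ B| ≥ 1).
|A| = 20, |A ∩ B| = 0, |A ∖ B| = 20.
So the statement is false.

False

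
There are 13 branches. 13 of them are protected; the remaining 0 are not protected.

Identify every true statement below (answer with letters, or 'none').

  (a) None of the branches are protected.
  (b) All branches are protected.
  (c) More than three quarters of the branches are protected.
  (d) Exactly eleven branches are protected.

|A| = 13, |A ∩ B| = 13, |A ∖ B| = 0.
(a) A ∩ B = ∅ (|A ∩ B| = 0): fails.
(b) A ⊆ B, i.e. every element of A is in B (|A ∖ B| = 0): holds.
(c) |A ∩ B| / |A| > 3/4: holds.
(d) |A ∩ B| = 11: fails.

(b), (c)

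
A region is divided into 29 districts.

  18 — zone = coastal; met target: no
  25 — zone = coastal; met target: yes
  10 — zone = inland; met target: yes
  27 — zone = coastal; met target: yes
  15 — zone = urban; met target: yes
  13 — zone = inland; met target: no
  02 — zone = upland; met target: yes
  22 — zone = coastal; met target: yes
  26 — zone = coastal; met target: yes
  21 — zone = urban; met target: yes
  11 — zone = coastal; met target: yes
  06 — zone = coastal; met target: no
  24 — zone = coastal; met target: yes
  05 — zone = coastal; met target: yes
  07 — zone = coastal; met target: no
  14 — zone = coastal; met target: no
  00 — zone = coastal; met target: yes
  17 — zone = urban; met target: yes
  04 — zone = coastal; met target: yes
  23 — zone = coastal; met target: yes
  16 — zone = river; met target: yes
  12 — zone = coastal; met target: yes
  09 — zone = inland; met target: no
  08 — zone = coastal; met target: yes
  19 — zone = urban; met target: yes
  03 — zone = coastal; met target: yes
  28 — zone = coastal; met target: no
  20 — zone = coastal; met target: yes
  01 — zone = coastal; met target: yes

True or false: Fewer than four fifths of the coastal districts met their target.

True

Truth condition: |A ∩ B| / |A| < 4/5.
|A| = 20, |A ∩ B| = 15, |A ∖ B| = 5.
|A ∩ B|/|A| = 15/20, so the statement is true.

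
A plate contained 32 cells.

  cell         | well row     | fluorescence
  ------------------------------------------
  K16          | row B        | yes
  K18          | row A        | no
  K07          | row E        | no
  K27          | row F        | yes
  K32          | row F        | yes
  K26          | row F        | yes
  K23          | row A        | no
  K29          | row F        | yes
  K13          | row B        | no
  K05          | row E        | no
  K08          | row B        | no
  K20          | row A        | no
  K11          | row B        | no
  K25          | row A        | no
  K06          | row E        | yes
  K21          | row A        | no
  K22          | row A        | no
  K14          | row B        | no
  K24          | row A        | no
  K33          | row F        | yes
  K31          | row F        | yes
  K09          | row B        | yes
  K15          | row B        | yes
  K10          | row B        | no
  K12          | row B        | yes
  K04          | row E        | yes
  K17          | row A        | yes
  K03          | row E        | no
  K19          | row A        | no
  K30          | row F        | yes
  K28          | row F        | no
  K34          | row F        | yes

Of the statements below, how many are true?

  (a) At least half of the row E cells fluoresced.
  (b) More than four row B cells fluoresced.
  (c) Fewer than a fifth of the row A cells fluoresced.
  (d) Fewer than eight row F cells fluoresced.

(a) row E: |A| = 5, |A ∩ B| = 2; needs |A ∩ B| ≥ |A ∖ B| — false.
(b) row B: |A| = 9, |A ∩ B| = 4; needs |A ∩ B| > 4 — false.
(c) row A: |A| = 9, |A ∩ B| = 1; needs |A ∩ B| / |A| < 1/5 — true.
(d) row F: |A| = 9, |A ∩ B| = 8; needs |A ∩ B| < 8 — false.

1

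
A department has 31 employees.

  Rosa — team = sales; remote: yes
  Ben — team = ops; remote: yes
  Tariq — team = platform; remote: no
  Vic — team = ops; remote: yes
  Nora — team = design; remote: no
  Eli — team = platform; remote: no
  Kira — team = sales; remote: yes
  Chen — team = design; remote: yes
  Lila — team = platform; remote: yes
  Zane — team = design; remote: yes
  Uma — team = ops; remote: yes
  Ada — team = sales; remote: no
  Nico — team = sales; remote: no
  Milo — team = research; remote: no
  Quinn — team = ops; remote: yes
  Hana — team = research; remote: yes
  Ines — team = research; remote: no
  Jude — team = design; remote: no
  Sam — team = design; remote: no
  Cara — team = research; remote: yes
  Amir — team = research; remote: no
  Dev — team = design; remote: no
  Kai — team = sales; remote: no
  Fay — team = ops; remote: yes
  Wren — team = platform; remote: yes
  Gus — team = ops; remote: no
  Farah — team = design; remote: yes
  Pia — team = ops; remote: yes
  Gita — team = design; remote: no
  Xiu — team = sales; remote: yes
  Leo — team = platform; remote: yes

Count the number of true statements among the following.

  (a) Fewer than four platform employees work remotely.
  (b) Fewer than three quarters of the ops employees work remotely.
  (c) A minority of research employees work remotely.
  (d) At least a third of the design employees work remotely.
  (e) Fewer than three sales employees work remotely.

3

(a) platform: |A| = 5, |A ∩ B| = 3; needs |A ∩ B| < 4 — true.
(b) ops: |A| = 7, |A ∩ B| = 6; needs |A ∩ B| / |A| < 3/4 — false.
(c) research: |A| = 5, |A ∩ B| = 2; needs |A ∩ B| < |A ∖ B| — true.
(d) design: |A| = 8, |A ∩ B| = 3; needs |A ∩ B| / |A| ≥ 1/3 — true.
(e) sales: |A| = 6, |A ∩ B| = 3; needs |A ∩ B| < 3 — false.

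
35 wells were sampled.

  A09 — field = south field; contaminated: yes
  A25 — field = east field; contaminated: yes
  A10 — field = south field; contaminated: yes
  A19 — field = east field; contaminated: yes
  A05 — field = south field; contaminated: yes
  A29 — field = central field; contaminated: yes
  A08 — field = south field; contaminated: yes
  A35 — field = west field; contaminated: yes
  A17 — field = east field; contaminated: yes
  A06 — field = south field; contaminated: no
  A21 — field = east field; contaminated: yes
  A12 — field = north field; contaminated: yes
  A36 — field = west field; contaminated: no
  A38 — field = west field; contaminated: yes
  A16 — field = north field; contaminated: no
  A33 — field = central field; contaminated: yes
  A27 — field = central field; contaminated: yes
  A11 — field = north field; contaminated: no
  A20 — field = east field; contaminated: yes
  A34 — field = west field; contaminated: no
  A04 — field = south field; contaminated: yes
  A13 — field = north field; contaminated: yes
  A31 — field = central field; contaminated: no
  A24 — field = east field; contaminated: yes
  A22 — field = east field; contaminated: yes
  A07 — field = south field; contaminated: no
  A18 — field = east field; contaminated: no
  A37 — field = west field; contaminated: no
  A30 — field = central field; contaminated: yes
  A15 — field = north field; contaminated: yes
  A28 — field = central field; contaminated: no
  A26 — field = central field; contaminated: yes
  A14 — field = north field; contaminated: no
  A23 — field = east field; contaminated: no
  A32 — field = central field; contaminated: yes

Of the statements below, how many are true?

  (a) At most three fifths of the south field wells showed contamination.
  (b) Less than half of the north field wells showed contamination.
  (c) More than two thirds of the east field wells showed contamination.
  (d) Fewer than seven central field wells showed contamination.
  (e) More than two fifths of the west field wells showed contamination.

(a) south field: |A| = 7, |A ∩ B| = 5; needs |A ∩ B| / |A| ≤ 3/5 — false.
(b) north field: |A| = 6, |A ∩ B| = 3; needs |A ∩ B| < |A ∖ B| — false.
(c) east field: |A| = 9, |A ∩ B| = 7; needs |A ∩ B| / |A| > 2/3 — true.
(d) central field: |A| = 8, |A ∩ B| = 6; needs |A ∩ B| < 7 — true.
(e) west field: |A| = 5, |A ∩ B| = 2; needs |A ∩ B| / |A| > 2/5 — false.

2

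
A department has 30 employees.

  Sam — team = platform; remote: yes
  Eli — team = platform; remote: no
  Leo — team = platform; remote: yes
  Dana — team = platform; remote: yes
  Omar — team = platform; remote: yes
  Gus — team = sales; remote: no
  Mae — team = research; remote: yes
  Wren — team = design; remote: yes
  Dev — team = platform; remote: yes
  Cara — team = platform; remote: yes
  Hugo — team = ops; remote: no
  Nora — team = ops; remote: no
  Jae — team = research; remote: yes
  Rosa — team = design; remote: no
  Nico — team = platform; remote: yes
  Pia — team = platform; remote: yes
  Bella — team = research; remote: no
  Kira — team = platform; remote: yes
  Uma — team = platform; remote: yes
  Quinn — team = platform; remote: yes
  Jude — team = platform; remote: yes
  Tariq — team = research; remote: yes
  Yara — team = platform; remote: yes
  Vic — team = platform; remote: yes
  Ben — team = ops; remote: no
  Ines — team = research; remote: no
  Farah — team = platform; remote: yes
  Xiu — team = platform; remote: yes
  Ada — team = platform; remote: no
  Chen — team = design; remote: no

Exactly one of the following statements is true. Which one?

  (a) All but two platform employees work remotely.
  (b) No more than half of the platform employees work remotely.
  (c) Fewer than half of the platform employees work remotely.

|A| = 18, |A ∩ B| = 16, |A ∖ B| = 2.
(a) requires |A ∖ B| = 2: true.
(b) requires |A ∩ B| ≤ |A ∖ B|: false.
(c) requires |A ∩ B| < |A ∖ B|: false.

(a)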